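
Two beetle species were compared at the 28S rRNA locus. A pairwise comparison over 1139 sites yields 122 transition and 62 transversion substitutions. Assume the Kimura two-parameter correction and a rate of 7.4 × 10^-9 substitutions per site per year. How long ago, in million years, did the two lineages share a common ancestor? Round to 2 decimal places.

P = 122/1139 ≈ 0.107112 and Q = 62/1139 ≈ 0.054434.
Under the Kimura two-parameter model, d = −½ ln(1 − 2P − Q) − ¼ ln(1 − 2Q).
1 − 2P − Q = 0.731342, giving −½ ln(0.731342) = 0.156437.
1 − 2Q = 0.891132, giving −¼ ln(0.891132) = 0.028816.
d = 0.156437 + 0.028816 = 0.185253.
Under a molecular clock d = 2μt, so t = d/(2μ) = 0.185253 / (2 × 7.4 × 10^-9) = 12.52 million years.

12.52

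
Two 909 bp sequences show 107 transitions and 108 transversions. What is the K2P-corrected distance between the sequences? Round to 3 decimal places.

0.286

P = 107/909 ≈ 0.117712 and Q = 108/909 ≈ 0.118812.
Under the Kimura two-parameter model, d = −½ ln(1 − 2P − Q) − ¼ ln(1 − 2Q).
1 − 2P − Q = 0.645764, giving −½ ln(0.645764) = 0.218661.
1 − 2Q = 0.762376, giving −¼ ln(0.762376) = 0.067829.
d = 0.218661 + 0.067829 = 0.286490.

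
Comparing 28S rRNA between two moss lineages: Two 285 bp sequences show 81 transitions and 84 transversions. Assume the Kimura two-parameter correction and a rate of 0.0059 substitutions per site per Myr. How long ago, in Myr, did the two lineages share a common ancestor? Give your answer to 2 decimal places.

103.14

P = 81/285 ≈ 0.284211 and Q = 84/285 ≈ 0.294737.
Under the Kimura two-parameter model, d = −½ ln(1 − 2P − Q) − ¼ ln(1 − 2Q).
1 − 2P − Q = 0.136841, giving −½ ln(0.136841) = 0.994468.
1 − 2Q = 0.410526, giving −¼ ln(0.410526) = 0.222579.
d = 0.994468 + 0.222579 = 1.217047.
Under a molecular clock d = 2μt, so t = d/(2μ) = 1.217047 / (2 × 0.0059) = 103.14 Myr.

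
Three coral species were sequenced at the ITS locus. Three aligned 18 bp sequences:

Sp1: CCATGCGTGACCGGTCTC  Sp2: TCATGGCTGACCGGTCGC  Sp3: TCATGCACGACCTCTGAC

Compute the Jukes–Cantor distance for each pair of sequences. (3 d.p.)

Sp1–Sp2: 4/18 sites differ → p ≈ 0.222222, d = −0.75 ln(1 − 0.296296) = 0.263548 ≈ 0.264.
Sp1–Sp3: 7/18 sites differ → p ≈ 0.388889, d = −0.75 ln(1 − 0.518519) = 0.548166 ≈ 0.548.
Sp2–Sp3: 7/18 sites differ → p ≈ 0.388889, d = −0.75 ln(1 − 0.518519) = 0.548166 ≈ 0.548.

d(Sp1,Sp2) = 0.264, d(Sp1,Sp3) = 0.548, d(Sp2,Sp3) = 0.548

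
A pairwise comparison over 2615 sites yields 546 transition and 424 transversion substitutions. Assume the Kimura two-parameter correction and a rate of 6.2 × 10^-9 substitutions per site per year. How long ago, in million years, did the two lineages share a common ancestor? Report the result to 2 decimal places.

P = 546/2615 ≈ 0.208795 and Q = 424/2615 ≈ 0.162141.
Under the Kimura two-parameter model, d = −½ ln(1 − 2P − Q) − ¼ ln(1 − 2Q).
1 − 2P − Q = 0.420269, giving −½ ln(0.420269) = 0.433430.
1 − 2Q = 0.675718, giving −¼ ln(0.675718) = 0.097995.
d = 0.433430 + 0.097995 = 0.531425.
Under a molecular clock d = 2μt, so t = d/(2μ) = 0.531425 / (2 × 6.2 × 10^-9) = 42.86 million years.

42.86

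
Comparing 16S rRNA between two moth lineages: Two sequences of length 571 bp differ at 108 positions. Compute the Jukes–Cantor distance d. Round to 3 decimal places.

0.218

p = 108/571 ≈ 0.189142.
d = −(3/4) ln(1 − 4p/3) = −0.75 ln(1 − 0.252189) = −0.75 ln(0.747811)
  = −0.75 × (-0.290605) = 0.217954 substitutions/site.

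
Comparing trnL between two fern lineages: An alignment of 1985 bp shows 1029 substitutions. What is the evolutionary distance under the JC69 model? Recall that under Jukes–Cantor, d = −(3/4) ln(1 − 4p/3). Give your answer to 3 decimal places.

p = 1029/1985 ≈ 0.518388.
d = −(3/4) ln(1 − 4p/3) = −0.75 ln(1 − 0.691184) = −0.75 ln(0.308816)
  = −0.75 × (-1.175010) = 0.881258 substitutions/site.

0.881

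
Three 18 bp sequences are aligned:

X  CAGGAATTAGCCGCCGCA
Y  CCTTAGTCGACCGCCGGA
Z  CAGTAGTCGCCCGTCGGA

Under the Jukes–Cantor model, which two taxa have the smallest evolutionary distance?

Y and Z

X–Y: 8/18 differ, p = 0.444, d = 0.673.
X–Z: 7/18 differ, p = 0.389, d = 0.548.
Y–Z: 4/18 differ, p = 0.222, d = 0.264.
The smallest distance is between Y and Z.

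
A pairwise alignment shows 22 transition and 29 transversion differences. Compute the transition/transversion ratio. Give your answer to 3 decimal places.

R = 22/29 = 0.758620… ≈ 0.759 (to 3 d.p.).

0.759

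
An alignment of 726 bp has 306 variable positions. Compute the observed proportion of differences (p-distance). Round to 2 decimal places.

0.42

p = 306/726 = 0.421487… ≈ 0.42 (to 2 d.p.).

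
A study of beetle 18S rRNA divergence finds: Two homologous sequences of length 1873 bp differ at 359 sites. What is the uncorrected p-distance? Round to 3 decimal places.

p = 359/1873 = 0.191671… ≈ 0.192 (to 3 d.p.).

0.192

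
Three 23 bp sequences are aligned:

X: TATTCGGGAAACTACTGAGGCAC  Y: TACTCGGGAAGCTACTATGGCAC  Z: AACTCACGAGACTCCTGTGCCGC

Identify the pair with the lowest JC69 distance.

X and Y

X–Y: 4/23 differ, p = 0.174, d = 0.198.
X–Z: 9/23 differ, p = 0.391, d = 0.553.
Y–Z: 9/23 differ, p = 0.391, d = 0.553.
The smallest distance is between X and Y.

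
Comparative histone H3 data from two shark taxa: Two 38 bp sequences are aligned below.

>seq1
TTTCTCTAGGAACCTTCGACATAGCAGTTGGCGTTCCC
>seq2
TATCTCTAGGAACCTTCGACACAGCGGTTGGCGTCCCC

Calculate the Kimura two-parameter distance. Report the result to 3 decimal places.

0.115

Of 38 sites, 3 differences are transitions and 1 are transversions, so P = 3/38 ≈ 0.078947 and Q = 1/38 ≈ 0.026316.
Under the Kimura two-parameter model, d = −½ ln(1 − 2P − Q) − ¼ ln(1 − 2Q).
1 − 2P − Q = 0.81579, giving −½ ln(0.81579) = 0.101799.
1 − 2Q = 0.947368, giving −¼ ln(0.947368) = 0.013517.
d = 0.101799 + 0.013517 = 0.115316.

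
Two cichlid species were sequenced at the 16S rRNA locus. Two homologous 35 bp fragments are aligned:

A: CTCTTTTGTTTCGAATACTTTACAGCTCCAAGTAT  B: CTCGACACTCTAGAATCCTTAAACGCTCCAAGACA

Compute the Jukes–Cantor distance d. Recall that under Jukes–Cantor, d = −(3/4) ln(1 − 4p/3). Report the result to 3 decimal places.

The sequences differ at 14 of 35 sites, so p = 14/35 = 0.4.
d = −(3/4) ln(1 − 4p/3) = −0.75 ln(1 − 0.533333) = −0.75 ln(0.466667)
  = −0.75 × (-0.762139) = 0.571604 substitutions/site.

0.572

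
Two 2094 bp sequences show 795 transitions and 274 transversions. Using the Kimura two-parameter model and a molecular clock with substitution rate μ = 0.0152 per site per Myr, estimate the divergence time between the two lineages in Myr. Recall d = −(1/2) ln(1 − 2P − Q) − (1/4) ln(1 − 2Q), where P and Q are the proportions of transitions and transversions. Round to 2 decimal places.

38.82

P = 795/2094 ≈ 0.379656 and Q = 274/2094 ≈ 0.13085.
Under the Kimura two-parameter model, d = −½ ln(1 − 2P − Q) − ¼ ln(1 − 2Q).
1 − 2P − Q = 0.109838, giving −½ ln(0.109838) = 1.104374.
1 − 2Q = 0.7383, giving −¼ ln(0.7383) = 0.075851.
d = 1.104374 + 0.075851 = 1.180225.
Under a molecular clock d = 2μt, so t = d/(2μ) = 1.180225 / (2 × 0.0152) = 38.82 Myr.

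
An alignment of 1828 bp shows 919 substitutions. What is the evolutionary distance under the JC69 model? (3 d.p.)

p = 919/1828 ≈ 0.502735.
d = −(3/4) ln(1 − 4p/3) = −0.75 ln(1 − 0.670313) = −0.75 ln(0.329687)
  = −0.75 × (-1.109612) = 0.832209 substitutions/site.

0.832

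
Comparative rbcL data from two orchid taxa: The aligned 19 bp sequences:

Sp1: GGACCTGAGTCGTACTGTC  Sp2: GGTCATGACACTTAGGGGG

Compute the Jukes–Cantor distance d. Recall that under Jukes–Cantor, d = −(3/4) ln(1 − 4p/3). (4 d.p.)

The sequences differ at 9 of 19 sites (3, 5, 9, 10, 12, 15, 16, 18, 19), so p = 9/19 ≈ 0.473684.
d = −(3/4) ln(1 − 4p/3) = −0.75 ln(1 − 0.631579) = −0.75 ln(0.368421)
  = −0.75 × (-0.998529) = 0.748897 substitutions/site.

0.7489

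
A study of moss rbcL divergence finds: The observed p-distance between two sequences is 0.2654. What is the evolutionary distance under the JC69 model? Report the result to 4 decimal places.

d = −(3/4) ln(1 − 4p/3) = −0.75 ln(1 − 0.353867) = −0.75 ln(0.646133)
  = −0.75 × (-0.436750) = 0.327563 substitutions/site.

0.3276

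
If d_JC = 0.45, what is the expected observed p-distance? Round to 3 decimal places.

0.338

p = (3/4)(1 − e^(−4d/3)) = 0.75 × (1 − e^(-0.6)) = 0.75 × (1 − 0.548812) = 0.338391.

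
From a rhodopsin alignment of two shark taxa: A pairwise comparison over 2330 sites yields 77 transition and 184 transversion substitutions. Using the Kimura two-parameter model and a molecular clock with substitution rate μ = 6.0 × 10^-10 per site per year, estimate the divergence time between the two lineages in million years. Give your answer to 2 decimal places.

P = 77/2330 ≈ 0.033047 and Q = 184/2330 ≈ 0.07897.
Under the Kimura two-parameter model, d = −½ ln(1 − 2P − Q) − ¼ ln(1 − 2Q).
1 − 2P − Q = 0.854936, giving −½ ln(0.854936) = 0.078364.
1 − 2Q = 0.84206, giving −¼ ln(0.84206) = 0.042976.
d = 0.078364 + 0.042976 = 0.121340.
Under a molecular clock d = 2μt, so t = d/(2μ) = 0.121340 / (2 × 6.0 × 10^-10) = 101.12 million years.

101.12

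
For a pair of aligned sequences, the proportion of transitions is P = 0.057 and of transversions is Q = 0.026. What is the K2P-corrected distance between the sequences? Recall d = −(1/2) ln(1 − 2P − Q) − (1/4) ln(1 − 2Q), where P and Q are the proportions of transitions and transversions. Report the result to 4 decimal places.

Under the Kimura two-parameter model, d = −½ ln(1 − 2P − Q) − ¼ ln(1 − 2Q).
1 − 2P − Q = 0.86, giving −½ ln(0.86) = 0.075411.
1 − 2Q = 0.948, giving −¼ ln(0.948) = 0.013350.
d = 0.075411 + 0.013350 = 0.088761.

0.0888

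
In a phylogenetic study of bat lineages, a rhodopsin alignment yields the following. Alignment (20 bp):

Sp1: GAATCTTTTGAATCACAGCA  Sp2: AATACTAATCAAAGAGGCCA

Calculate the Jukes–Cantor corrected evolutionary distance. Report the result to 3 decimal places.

The sequences differ at 11 of 20 sites, so p = 11/20 = 0.55.
d = −(3/4) ln(1 − 4p/3) = −0.75 ln(1 − 0.733333) = −0.75 ln(0.266667)
  = −0.75 × (-1.321755) = 0.991316 substitutions/site.

0.991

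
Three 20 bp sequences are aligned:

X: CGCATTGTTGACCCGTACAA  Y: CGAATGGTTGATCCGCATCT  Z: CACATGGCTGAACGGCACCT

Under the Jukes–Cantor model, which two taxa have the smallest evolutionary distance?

X–Y: 7/20 differ, p = 0.350, d = 0.471.
X–Z: 8/20 differ, p = 0.400, d = 0.572.
Y–Z: 6/20 differ, p = 0.300, d = 0.383.
The smallest distance is between Y and Z.

Y and Z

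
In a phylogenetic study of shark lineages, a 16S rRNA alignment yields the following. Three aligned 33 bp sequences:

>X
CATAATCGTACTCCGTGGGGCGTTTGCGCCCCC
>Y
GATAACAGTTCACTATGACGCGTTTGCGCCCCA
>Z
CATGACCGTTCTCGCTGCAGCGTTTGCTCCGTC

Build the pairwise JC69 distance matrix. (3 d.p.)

X–Y: 10/33 sites differ → p ≈ 0.30303, d = −0.75 ln(1 − 0.40404) = 0.388186 ≈ 0.388.
X–Z: 10/33 sites differ → p ≈ 0.30303, d = −0.75 ln(1 − 0.40404) = 0.388186 ≈ 0.388.
Y–Z: 12/33 sites differ → p ≈ 0.363636, d = −0.75 ln(1 − 0.484848) = 0.497470 ≈ 0.497.

d(X,Y) = 0.388, d(X,Z) = 0.388, d(Y,Z) = 0.497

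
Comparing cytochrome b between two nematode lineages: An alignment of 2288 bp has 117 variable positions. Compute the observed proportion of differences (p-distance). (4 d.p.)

p = 117/2288 = 0.051136… ≈ 0.0511 (to 4 d.p.).

0.0511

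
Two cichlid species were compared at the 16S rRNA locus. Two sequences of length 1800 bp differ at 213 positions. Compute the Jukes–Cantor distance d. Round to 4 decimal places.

p = 213/1800 ≈ 0.118333.
d = −(3/4) ln(1 − 4p/3) = −0.75 ln(1 − 0.157777) = −0.75 ln(0.842223)
  = −0.75 × (-0.171710) = 0.128783 substitutions/site.

0.1288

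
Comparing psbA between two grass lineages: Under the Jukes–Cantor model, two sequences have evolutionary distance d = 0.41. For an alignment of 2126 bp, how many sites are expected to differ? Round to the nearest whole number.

671

Invert JC69: p = (3/4)(1 − e^(−4d/3)) = 0.75 × (1 − e^(-0.546667)) = 0.75 × (1 − 0.578876) = 0.315843.
Expected differing sites = pL ≈ 0.315843 × 2126 = 671.482218 ≈ 671.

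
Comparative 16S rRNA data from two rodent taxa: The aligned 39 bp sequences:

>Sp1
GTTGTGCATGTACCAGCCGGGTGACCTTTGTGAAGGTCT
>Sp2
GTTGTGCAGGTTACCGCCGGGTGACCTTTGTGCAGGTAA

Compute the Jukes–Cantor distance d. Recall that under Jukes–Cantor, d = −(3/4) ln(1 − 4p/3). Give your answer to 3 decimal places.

0.205

The sequences differ at 7 of 39 sites (9, 12, 13, 15, 33, 38, 39), so p = 7/39 ≈ 0.179487.
d = −(3/4) ln(1 − 4p/3) = −0.75 ln(1 − 0.239316) = −0.75 ln(0.760684)
  = −0.75 × (-0.273537) = 0.205153 substitutions/site.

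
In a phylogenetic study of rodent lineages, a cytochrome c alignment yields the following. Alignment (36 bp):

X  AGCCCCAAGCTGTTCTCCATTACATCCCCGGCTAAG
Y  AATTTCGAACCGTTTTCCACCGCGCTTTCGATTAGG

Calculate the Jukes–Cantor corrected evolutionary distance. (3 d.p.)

0.912

The sequences differ at 19 of 36 sites, so p = 19/36 ≈ 0.527778.
d = −(3/4) ln(1 − 4p/3) = −0.75 ln(1 − 0.703704) = −0.75 ln(0.296296)
  = −0.75 × (-1.216396) = 0.912297 substitutions/site.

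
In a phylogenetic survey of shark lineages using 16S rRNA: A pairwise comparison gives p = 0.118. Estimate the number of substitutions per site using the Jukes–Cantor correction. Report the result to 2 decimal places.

d = −(3/4) ln(1 − 4p/3) = −0.75 ln(1 − 0.157333) = −0.75 ln(0.842667)
  = −0.75 × (-0.171183) = 0.128387 substitutions/site.

0.13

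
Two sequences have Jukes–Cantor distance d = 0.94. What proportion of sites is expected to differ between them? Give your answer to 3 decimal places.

0.536

p = (3/4)(1 − e^(−4d/3)) = 0.75 × (1 − e^(-1.253333)) = 0.75 × (1 − 0.285551) = 0.535837.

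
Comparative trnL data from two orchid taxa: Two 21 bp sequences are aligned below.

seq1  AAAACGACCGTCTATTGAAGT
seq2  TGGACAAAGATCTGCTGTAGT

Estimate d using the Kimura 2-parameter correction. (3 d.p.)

0.837

Of 21 sites, 6 differences are transitions and 4 are transversions, so P = 6/21 ≈ 0.285714 and Q = 4/21 ≈ 0.190476.
Under the Kimura two-parameter model, d = −½ ln(1 − 2P − Q) − ¼ ln(1 − 2Q).
1 − 2P − Q = 0.238096, giving −½ ln(0.238096) = 0.717541.
1 − 2Q = 0.619048, giving −¼ ln(0.619048) = 0.119893.
d = 0.717541 + 0.119893 = 0.837434.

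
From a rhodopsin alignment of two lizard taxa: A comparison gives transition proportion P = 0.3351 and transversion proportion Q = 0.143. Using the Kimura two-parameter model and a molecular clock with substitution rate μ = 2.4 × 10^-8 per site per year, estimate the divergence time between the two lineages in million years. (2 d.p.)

19.23

Under the Kimura two-parameter model, d = −½ ln(1 − 2P − Q) − ¼ ln(1 − 2Q).
1 − 2P − Q = 0.1868, giving −½ ln(0.1868) = 0.838858.
1 − 2Q = 0.714, giving −¼ ln(0.714) = 0.084218.
d = 0.838858 + 0.084218 = 0.923076.
Under a molecular clock d = 2μt, so t = d/(2μ) = 0.923076 / (2 × 2.4 × 10^-8) = 19.23 million years.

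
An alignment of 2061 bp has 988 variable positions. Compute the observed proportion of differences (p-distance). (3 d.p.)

0.479

p = 988/2061 = 0.479378… ≈ 0.479 (to 3 d.p.).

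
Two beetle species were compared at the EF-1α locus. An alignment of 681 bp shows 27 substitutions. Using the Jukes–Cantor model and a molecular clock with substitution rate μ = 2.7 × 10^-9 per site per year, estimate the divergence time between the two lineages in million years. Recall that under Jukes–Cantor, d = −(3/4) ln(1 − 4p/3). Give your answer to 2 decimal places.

7.54

p = 27/681 ≈ 0.039648.
d = −(3/4) ln(1 − 4p/3) = −0.75 ln(1 − 0.052864) = −0.75 ln(0.947136)
  = −0.75 × (-0.054313) = 0.040735 substitutions/site.
Under a molecular clock d = 2μt, so t = d/(2μ) = 0.040735 / (2 × 2.7 × 10^-9) = 7.54 million years.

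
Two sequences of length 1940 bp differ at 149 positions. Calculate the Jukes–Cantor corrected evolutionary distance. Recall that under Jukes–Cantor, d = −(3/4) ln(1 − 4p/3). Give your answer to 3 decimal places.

0.081

p = 149/1940 ≈ 0.076804.
d = −(3/4) ln(1 − 4p/3) = −0.75 ln(1 − 0.102405) = −0.75 ln(0.897595)
  = −0.75 × (-0.108036) = 0.081027 substitutions/site.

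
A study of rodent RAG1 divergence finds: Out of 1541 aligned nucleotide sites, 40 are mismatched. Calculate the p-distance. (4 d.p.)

0.0260

p = 40/1541 = 0.025957… ≈ 0.0260 (to 4 d.p.).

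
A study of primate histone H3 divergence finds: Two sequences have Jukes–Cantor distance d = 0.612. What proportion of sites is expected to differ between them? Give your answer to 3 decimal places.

0.418

p = (3/4)(1 − e^(−4d/3)) = 0.75 × (1 − e^(-0.816)) = 0.75 × (1 − 0.442197) = 0.418352.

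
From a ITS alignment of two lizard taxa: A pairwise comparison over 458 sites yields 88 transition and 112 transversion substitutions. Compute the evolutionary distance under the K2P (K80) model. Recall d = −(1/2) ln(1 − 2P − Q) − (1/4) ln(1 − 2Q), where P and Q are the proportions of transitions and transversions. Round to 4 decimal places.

P = 88/458 ≈ 0.19214 and Q = 112/458 ≈ 0.244541.
Under the Kimura two-parameter model, d = −½ ln(1 − 2P − Q) − ¼ ln(1 − 2Q).
1 − 2P − Q = 0.371179, giving −½ ln(0.371179) = 0.495535.
1 − 2Q = 0.510918, giving −¼ ln(0.510918) = 0.167887.
d = 0.495535 + 0.167887 = 0.663422.

0.6634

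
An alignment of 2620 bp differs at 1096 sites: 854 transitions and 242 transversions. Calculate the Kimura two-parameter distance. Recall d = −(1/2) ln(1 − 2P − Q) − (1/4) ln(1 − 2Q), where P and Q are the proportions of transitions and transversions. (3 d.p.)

P = 854/2620 ≈ 0.325954 and Q = 242/2620 ≈ 0.092366.
Under the Kimura two-parameter model, d = −½ ln(1 − 2P − Q) − ¼ ln(1 − 2Q).
1 − 2P − Q = 0.255726, giving −½ ln(0.255726) = 0.681824.
1 − 2Q = 0.815268, giving −¼ ln(0.815268) = 0.051060.
d = 0.681824 + 0.051060 = 0.732884.

0.733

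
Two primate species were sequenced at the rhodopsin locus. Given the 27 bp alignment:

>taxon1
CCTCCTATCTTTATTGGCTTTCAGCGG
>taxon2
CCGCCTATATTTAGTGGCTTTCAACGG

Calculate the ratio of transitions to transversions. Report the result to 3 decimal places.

0.333

Transitions are A↔G and C↔T; transversions are all other mismatches.
Transitions: 1. Transversions: 3.
R = 1/3 = 0.333333… ≈ 0.333 (to 3 d.p.).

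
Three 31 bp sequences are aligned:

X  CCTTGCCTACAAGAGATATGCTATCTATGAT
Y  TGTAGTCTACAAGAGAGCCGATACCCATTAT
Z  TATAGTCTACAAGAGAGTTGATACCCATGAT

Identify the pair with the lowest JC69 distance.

X–Y: 11/31 differ, p = 0.355, d = 0.481.
X–Z: 9/31 differ, p = 0.290, d = 0.367.
Y–Z: 4/31 differ, p = 0.129, d = 0.142.
The smallest distance is between Y and Z.

Y and Z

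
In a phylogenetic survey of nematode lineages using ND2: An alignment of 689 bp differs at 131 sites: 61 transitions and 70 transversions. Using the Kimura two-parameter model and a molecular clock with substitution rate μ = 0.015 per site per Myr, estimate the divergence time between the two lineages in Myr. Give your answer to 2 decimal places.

7.34

P = 61/689 ≈ 0.088534 and Q = 70/689 ≈ 0.101597.
Under the Kimura two-parameter model, d = −½ ln(1 − 2P − Q) − ¼ ln(1 − 2Q).
1 − 2P − Q = 0.721335, giving −½ ln(0.721335) = 0.163326.
1 − 2Q = 0.796806, giving −¼ ln(0.796806) = 0.056786.
d = 0.163326 + 0.056786 = 0.220112.
Under a molecular clock d = 2μt, so t = d/(2μ) = 0.220112 / (2 × 0.015) = 7.34 Myr.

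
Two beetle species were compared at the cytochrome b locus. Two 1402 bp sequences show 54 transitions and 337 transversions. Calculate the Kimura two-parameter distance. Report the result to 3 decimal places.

0.355

P = 54/1402 ≈ 0.038516 and Q = 337/1402 ≈ 0.240371.
Under the Kimura two-parameter model, d = −½ ln(1 − 2P − Q) − ¼ ln(1 − 2Q).
1 − 2P − Q = 0.682597, giving −½ ln(0.682597) = 0.190925.
1 − 2Q = 0.519258, giving −¼ ln(0.519258) = 0.163839.
d = 0.190925 + 0.163839 = 0.354764.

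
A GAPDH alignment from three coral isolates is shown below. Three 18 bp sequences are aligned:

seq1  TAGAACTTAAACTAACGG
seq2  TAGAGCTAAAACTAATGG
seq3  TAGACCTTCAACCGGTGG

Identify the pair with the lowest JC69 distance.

seq1 and seq2

seq1–seq2: 3/18 differ, p = 0.167, d = 0.188.
seq1–seq3: 6/18 differ, p = 0.333, d = 0.441.
seq2–seq3: 6/18 differ, p = 0.333, d = 0.441.
The smallest distance is between seq1 and seq2.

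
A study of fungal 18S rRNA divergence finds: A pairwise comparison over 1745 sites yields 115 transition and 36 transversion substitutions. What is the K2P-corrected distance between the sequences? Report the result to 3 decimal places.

P = 115/1745 ≈ 0.065903 and Q = 36/1745 ≈ 0.02063.
Under the Kimura two-parameter model, d = −½ ln(1 − 2P − Q) − ¼ ln(1 − 2Q).
1 − 2P − Q = 0.847564, giving −½ ln(0.847564) = 0.082694.
1 − 2Q = 0.95874, giving −¼ ln(0.95874) = 0.010534.
d = 0.082694 + 0.010534 = 0.093228.

0.093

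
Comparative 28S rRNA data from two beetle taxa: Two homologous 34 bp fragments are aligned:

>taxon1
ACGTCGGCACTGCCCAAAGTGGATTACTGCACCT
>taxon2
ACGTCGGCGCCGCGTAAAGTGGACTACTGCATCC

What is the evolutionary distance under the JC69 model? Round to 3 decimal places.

0.241

The sequences differ at 7 of 34 sites (9, 11, 14, 15, 24, 32, 34), so p = 7/34 ≈ 0.205882.
d = −(3/4) ln(1 − 4p/3) = −0.75 ln(1 − 0.274509) = −0.75 ln(0.725491)
  = −0.75 × (-0.320907) = 0.240680 substitutions/site.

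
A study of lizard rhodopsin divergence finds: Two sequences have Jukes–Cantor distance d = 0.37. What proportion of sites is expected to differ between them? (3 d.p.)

p = (3/4)(1 − e^(−4d/3)) = 0.75 × (1 − e^(-0.493333)) = 0.75 × (1 − 0.610588) = 0.292059.

0.292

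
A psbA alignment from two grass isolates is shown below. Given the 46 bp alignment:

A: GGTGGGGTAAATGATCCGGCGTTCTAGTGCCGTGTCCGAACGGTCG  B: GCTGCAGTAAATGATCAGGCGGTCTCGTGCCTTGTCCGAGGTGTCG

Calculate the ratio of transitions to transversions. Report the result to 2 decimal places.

0.25

Transitions are A↔G and C↔T; transversions are all other mismatches.
Transitions: 2. Transversions: 8.
R = 2/8 = 0.25.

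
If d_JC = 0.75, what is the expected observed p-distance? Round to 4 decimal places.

0.4741

p = (3/4)(1 − e^(−4d/3)) = 0.75 × (1 − e^(-1)) = 0.75 × (1 − 0.367879) = 0.474091.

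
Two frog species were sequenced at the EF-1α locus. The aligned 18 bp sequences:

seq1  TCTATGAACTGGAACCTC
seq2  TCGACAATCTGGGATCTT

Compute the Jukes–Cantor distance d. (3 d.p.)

The sequences differ at 7 of 18 sites (3, 5, 6, 8, 13, 15, 18), so p = 7/18 ≈ 0.388889.
d = −(3/4) ln(1 − 4p/3) = −0.75 ln(1 − 0.518519) = −0.75 ln(0.481481)
  = −0.75 × (-0.730889) = 0.548167 substitutions/site.

0.548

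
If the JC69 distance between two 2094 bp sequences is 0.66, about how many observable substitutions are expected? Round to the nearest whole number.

919

Invert JC69: p = (3/4)(1 − e^(−4d/3)) = 0.75 × (1 − e^(-0.88)) = 0.75 × (1 − 0.414783) = 0.438913.
Expected differing sites = pL ≈ 0.438913 × 2094 = 919.083822 ≈ 919.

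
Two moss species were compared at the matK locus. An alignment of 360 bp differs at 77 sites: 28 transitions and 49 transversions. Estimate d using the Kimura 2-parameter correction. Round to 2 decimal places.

0.25

P = 28/360 ≈ 0.077778 and Q = 49/360 ≈ 0.136111.
Under the Kimura two-parameter model, d = −½ ln(1 − 2P − Q) − ¼ ln(1 − 2Q).
1 − 2P − Q = 0.708333, giving −½ ln(0.708333) = 0.172420.
1 − 2Q = 0.727778, giving −¼ ln(0.727778) = 0.079440.
d = 0.172420 + 0.079440 = 0.251860.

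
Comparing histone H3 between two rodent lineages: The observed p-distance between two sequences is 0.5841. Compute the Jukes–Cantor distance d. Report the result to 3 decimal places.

d = −(3/4) ln(1 − 4p/3) = −0.75 ln(1 − 0.7788) = −0.75 ln(0.2212)
  = −0.75 × (-1.508688) = 1.131516 substitutions/site.

1.132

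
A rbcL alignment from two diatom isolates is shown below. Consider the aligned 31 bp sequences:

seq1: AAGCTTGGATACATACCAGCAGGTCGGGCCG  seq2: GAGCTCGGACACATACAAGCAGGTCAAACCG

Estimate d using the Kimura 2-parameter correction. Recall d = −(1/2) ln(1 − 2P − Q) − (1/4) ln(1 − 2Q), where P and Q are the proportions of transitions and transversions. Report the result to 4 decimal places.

0.2885

Of 31 sites, 6 differences are transitions and 1 are transversions, so P = 6/31 ≈ 0.193548 and Q = 1/31 ≈ 0.032258.
Under the Kimura two-parameter model, d = −½ ln(1 − 2P − Q) − ¼ ln(1 − 2Q).
1 − 2P − Q = 0.580646, giving −½ ln(0.580646) = 0.271807.
1 − 2Q = 0.935484, giving −¼ ln(0.935484) = 0.016673.
d = 0.271807 + 0.016673 = 0.288480.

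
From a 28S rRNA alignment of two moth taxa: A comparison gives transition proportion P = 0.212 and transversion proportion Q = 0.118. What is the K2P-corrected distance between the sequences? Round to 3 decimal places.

0.458

Under the Kimura two-parameter model, d = −½ ln(1 − 2P − Q) − ¼ ln(1 − 2Q).
1 − 2P − Q = 0.458, giving −½ ln(0.458) = 0.390443.
1 − 2Q = 0.764, giving −¼ ln(0.764) = 0.067297.
d = 0.390443 + 0.067297 = 0.457740.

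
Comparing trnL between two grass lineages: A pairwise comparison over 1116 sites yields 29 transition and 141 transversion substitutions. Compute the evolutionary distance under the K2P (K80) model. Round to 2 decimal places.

P = 29/1116 ≈ 0.025986 and Q = 141/1116 ≈ 0.126344.
Under the Kimura two-parameter model, d = −½ ln(1 − 2P − Q) − ¼ ln(1 − 2Q).
1 − 2P − Q = 0.821684, giving −½ ln(0.821684) = 0.098200.
1 − 2Q = 0.747312, giving −¼ ln(0.747312) = 0.072818.
d = 0.098200 + 0.072818 = 0.171018.

0.17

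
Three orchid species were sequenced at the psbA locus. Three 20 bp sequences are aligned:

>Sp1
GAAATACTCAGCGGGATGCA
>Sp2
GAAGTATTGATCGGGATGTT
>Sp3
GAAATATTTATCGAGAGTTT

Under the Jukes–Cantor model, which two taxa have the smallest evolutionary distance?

Sp1–Sp2: 6/20 differ, p = 0.300, d = 0.383.
Sp1–Sp3: 8/20 differ, p = 0.400, d = 0.572.
Sp2–Sp3: 5/20 differ, p = 0.250, d = 0.304.
The smallest distance is between Sp2 and Sp3.

Sp2 and Sp3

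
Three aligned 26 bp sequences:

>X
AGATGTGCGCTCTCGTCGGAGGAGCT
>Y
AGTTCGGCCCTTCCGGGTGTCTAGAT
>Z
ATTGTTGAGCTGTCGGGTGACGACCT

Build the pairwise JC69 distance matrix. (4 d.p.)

d(X,Y) = 0.8240, d(X,Z) = 0.6228, d(Y,Z) = 0.7166

X–Y: 13/26 sites differ → p = 0.5, d = −0.75 ln(1 − 0.666667) = 0.823960 ≈ 0.8240.
X–Z: 11/26 sites differ → p ≈ 0.423077, d = −0.75 ln(1 − 0.564103) = 0.622762 ≈ 0.6228.
Y–Z: 12/26 sites differ → p ≈ 0.461538, d = −0.75 ln(1 − 0.615384) = 0.716632 ≈ 0.7166.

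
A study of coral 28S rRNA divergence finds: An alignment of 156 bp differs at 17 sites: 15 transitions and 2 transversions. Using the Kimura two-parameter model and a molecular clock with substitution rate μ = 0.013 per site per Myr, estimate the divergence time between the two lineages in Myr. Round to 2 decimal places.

P = 15/156 ≈ 0.096154 and Q = 2/156 ≈ 0.012821.
Under the Kimura two-parameter model, d = −½ ln(1 − 2P − Q) − ¼ ln(1 − 2Q).
1 − 2P − Q = 0.794871, giving −½ ln(0.794871) = 0.114788.
1 − 2Q = 0.974358, giving −¼ ln(0.974358) = 0.006494.
d = 0.114788 + 0.006494 = 0.121282.
Under a molecular clock d = 2μt, so t = d/(2μ) = 0.121282 / (2 × 0.013) = 4.66 Myr.

4.66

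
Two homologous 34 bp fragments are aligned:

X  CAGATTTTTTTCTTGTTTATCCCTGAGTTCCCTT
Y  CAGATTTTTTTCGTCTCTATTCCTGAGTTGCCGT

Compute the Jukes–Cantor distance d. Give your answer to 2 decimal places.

0.20

The sequences differ at 6 of 34 sites (13, 15, 17, 21, 30, 33), so p = 6/34 ≈ 0.176471.
d = −(3/4) ln(1 − 4p/3) = −0.75 ln(1 − 0.235295) = −0.75 ln(0.764705)
  = −0.75 × (-0.268265) = 0.201199 substitutions/site.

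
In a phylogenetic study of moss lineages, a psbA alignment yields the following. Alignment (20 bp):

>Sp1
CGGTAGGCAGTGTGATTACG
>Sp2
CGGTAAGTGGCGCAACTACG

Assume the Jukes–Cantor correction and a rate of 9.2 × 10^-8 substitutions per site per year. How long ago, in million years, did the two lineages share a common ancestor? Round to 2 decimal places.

2.56

The sequences differ at 7 of 20 sites (6, 8, 9, 11, 13, 14, 16), so p = 7/20 = 0.35.
d = −(3/4) ln(1 − 4p/3) = −0.75 ln(1 − 0.466667) = −0.75 ln(0.533333)
  = −0.75 × (-0.628609) = 0.471457 substitutions/site.
Under a molecular clock d = 2μt, so t = d/(2μ) = 0.471457 / (2 × 9.2 × 10^-8) = 2.56 million years.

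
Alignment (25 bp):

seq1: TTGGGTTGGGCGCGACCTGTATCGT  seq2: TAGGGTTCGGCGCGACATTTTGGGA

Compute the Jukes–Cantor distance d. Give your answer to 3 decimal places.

0.417

The sequences differ at 8 of 25 sites (2, 8, 17, 19, 21, 22, 23, 25), so p = 8/25 = 0.32.
d = −(3/4) ln(1 − 4p/3) = −0.75 ln(1 − 0.426667) = −0.75 ln(0.573333)
  = −0.75 × (-0.556289) = 0.417217 substitutions/site.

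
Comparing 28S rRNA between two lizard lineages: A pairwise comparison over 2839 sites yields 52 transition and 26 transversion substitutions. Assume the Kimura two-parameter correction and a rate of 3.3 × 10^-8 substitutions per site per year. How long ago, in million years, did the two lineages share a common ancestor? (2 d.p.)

P = 52/2839 ≈ 0.018316 and Q = 26/2839 ≈ 0.009158.
Under the Kimura two-parameter model, d = −½ ln(1 − 2P − Q) − ¼ ln(1 − 2Q).
1 − 2P − Q = 0.95421, giving −½ ln(0.95421) = 0.023436.
1 − 2Q = 0.981684, giving −¼ ln(0.981684) = 0.004621.
d = 0.023436 + 0.004621 = 0.028057.
Under a molecular clock d = 2μt, so t = d/(2μ) = 0.028057 / (2 × 3.3 × 10^-8) = 0.43 million years.

0.43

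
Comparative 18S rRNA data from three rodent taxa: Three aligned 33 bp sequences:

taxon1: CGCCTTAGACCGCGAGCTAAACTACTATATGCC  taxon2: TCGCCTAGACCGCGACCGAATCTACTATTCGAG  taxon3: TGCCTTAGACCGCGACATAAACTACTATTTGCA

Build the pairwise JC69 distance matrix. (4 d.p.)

taxon1–taxon2: 11/33 sites differ → p ≈ 0.333333, d = −0.75 ln(1 − 0.444444) = 0.440839 ≈ 0.4408.
taxon1–taxon3: 5/33 sites differ → p ≈ 0.151515, d = −0.75 ln(1 − 0.20202) = 0.169254 ≈ 0.1693.
taxon2–taxon3: 9/33 sites differ → p ≈ 0.272727, d = −0.75 ln(1 − 0.363636) = 0.338988 ≈ 0.3390.

d(taxon1,taxon2) = 0.4408, d(taxon1,taxon3) = 0.1693, d(taxon2,taxon3) = 0.3390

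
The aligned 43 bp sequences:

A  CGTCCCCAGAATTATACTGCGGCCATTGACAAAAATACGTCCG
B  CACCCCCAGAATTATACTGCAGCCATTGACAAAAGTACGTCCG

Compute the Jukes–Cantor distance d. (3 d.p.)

The sequences differ at 4 of 43 sites (2, 3, 21, 35), so p = 4/43 ≈ 0.093023.
d = −(3/4) ln(1 − 4p/3) = −0.75 ln(1 − 0.124031) = −0.75 ln(0.875969)
  = −0.75 × (-0.132425) = 0.099319 substitutions/site.

0.099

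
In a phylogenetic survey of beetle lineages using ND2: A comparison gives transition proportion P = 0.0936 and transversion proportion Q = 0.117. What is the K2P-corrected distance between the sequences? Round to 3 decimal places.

Under the Kimura two-parameter model, d = −½ ln(1 − 2P − Q) − ¼ ln(1 − 2Q).
1 − 2P − Q = 0.6958, giving −½ ln(0.6958) = 0.181347.
1 − 2Q = 0.766, giving −¼ ln(0.766) = 0.066643.
d = 0.181347 + 0.066643 = 0.247990.

0.248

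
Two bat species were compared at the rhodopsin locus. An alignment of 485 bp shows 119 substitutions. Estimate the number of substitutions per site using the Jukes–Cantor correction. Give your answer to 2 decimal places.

0.30

p = 119/485 ≈ 0.245361.
d = −(3/4) ln(1 − 4p/3) = −0.75 ln(1 − 0.327148) = −0.75 ln(0.672852)
  = −0.75 × (-0.396230) = 0.297173 substitutions/site.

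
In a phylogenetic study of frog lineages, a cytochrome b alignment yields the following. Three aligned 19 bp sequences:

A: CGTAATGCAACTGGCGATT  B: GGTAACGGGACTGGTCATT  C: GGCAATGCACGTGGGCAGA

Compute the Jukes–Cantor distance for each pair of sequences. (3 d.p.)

d(A,B) = 0.410, d(A,C) = 0.618, d(B,C) = 0.749

A–B: 6/19 sites differ → p ≈ 0.315789, d = −0.75 ln(1 − 0.421052) = 0.409907 ≈ 0.410.
A–C: 8/19 sites differ → p ≈ 0.421053, d = −0.75 ln(1 − 0.561404) = 0.618132 ≈ 0.618.
B–C: 9/19 sites differ → p ≈ 0.473684, d = −0.75 ln(1 − 0.631579) = 0.748897 ≈ 0.749.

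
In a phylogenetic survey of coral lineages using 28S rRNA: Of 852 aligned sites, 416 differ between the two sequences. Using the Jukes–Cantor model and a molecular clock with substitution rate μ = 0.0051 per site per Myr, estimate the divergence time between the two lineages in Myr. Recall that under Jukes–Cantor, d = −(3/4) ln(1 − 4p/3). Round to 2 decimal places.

p = 416/852 ≈ 0.488263.
d = −(3/4) ln(1 − 4p/3) = −0.75 ln(1 − 0.651017) = −0.75 ln(0.348983)
  = −0.75 × (-1.052732) = 0.789549 substitutions/site.
Under a molecular clock d = 2μt, so t = d/(2μ) = 0.789549 / (2 × 0.0051) = 77.41 Myr.

77.41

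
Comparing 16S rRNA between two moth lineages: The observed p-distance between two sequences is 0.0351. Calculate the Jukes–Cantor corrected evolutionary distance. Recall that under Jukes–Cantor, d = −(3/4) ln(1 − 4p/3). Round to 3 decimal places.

0.036

d = −(3/4) ln(1 − 4p/3) = −0.75 ln(1 − 0.0468) = −0.75 ln(0.9532)
  = −0.75 × (-0.047931) = 0.035948 substitutions/site.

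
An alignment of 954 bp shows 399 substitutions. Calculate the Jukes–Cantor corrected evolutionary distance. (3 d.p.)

p = 399/954 ≈ 0.418239.
d = −(3/4) ln(1 − 4p/3) = −0.75 ln(1 − 0.557652) = −0.75 ln(0.442348)
  = −0.75 × (-0.815658) = 0.611744 substitutions/site.

0.612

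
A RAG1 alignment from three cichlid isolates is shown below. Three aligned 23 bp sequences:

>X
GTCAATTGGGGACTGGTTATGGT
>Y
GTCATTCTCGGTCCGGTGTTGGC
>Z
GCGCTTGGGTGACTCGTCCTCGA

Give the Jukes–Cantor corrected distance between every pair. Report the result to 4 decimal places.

X–Y: 9/23 sites differ → p ≈ 0.391304, d = −0.75 ln(1 − 0.521739) = 0.553199 ≈ 0.5532.
X–Z: 11/23 sites differ → p ≈ 0.478261, d = −0.75 ln(1 − 0.637681) = 0.761423 ≈ 0.7614.
Y–Z: 14/23 sites differ → p ≈ 0.608696, d = −0.75 ln(1 − 0.811595) = 1.251871 ≈ 1.2519.

d(X,Y) = 0.5532, d(X,Z) = 0.7614, d(Y,Z) = 1.2519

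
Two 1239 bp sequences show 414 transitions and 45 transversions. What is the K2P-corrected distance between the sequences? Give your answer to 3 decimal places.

0.629

P = 414/1239 ≈ 0.33414 and Q = 45/1239 ≈ 0.03632.
Under the Kimura two-parameter model, d = −½ ln(1 − 2P − Q) − ¼ ln(1 − 2Q).
1 − 2P − Q = 0.2954, giving −½ ln(0.2954) = 0.609712.
1 − 2Q = 0.92736, giving −¼ ln(0.92736) = 0.018853.
d = 0.609712 + 0.018853 = 0.628565.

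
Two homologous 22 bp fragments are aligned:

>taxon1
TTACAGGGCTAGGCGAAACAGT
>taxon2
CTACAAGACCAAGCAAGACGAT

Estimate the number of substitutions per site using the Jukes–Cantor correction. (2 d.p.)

The sequences differ at 9 of 22 sites (1, 6, 8, 10, 12, 15, 17, 20, 21), so p = 9/22 ≈ 0.409091.
d = −(3/4) ln(1 − 4p/3) = −0.75 ln(1 − 0.545455) = −0.75 ln(0.454545)
  = −0.75 × (-0.788458) = 0.591344 substitutions/site.

0.59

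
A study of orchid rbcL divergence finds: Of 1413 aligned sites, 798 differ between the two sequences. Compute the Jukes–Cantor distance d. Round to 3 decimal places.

1.049

p = 798/1413 ≈ 0.564756.
d = −(3/4) ln(1 − 4p/3) = −0.75 ln(1 − 0.753008) = −0.75 ln(0.246992)
  = −0.75 × (-1.398399) = 1.048799 substitutions/site.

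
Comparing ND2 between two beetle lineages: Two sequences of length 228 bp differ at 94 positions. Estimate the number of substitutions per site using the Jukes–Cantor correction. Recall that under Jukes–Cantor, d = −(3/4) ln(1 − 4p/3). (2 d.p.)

p = 94/228 ≈ 0.412281.
d = −(3/4) ln(1 − 4p/3) = −0.75 ln(1 − 0.549708) = −0.75 ln(0.450292)
  = −0.75 × (-0.797859) = 0.598394 substitutions/site.

0.60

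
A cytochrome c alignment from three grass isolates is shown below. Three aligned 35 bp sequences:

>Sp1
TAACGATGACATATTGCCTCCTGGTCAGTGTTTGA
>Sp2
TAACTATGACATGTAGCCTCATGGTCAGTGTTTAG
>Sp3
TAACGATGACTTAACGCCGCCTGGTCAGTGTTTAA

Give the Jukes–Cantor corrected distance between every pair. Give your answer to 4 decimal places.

Sp1–Sp2: 6/35 sites differ → p ≈ 0.171429, d = −0.75 ln(1 − 0.228572) = 0.194634 ≈ 0.1946.
Sp1–Sp3: 5/35 sites differ → p ≈ 0.142857, d = −0.75 ln(1 − 0.190476) = 0.158482 ≈ 0.1585.
Sp2–Sp3: 8/35 sites differ → p ≈ 0.228571, d = −0.75 ln(1 − 0.304761) = 0.272625 ≈ 0.2726.

d(Sp1,Sp2) = 0.1946, d(Sp1,Sp3) = 0.1585, d(Sp2,Sp3) = 0.2726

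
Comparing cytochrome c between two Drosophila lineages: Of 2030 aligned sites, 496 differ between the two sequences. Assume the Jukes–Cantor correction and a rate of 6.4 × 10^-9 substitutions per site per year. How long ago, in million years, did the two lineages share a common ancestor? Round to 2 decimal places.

23.10

p = 496/2030 ≈ 0.244335.
d = −(3/4) ln(1 − 4p/3) = −0.75 ln(1 − 0.32578) = −0.75 ln(0.67422)
  = −0.75 × (-0.394199) = 0.295649 substitutions/site.
Under a molecular clock d = 2μt, so t = d/(2μ) = 0.295649 / (2 × 6.4 × 10^-9) = 23.10 million years.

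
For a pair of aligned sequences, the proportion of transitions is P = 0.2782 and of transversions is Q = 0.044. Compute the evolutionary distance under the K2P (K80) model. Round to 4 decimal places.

0.4817

Under the Kimura two-parameter model, d = −½ ln(1 − 2P − Q) − ¼ ln(1 − 2Q).
1 − 2P − Q = 0.3996, giving −½ ln(0.3996) = 0.458646.
1 − 2Q = 0.912, giving −¼ ln(0.912) = 0.023029.
d = 0.458646 + 0.023029 = 0.481675.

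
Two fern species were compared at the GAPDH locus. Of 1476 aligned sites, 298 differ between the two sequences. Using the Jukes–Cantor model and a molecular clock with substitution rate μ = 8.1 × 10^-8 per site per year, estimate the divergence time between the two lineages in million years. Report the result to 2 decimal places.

p = 298/1476 ≈ 0.201897.
d = −(3/4) ln(1 − 4p/3) = −0.75 ln(1 − 0.269196) = −0.75 ln(0.730804)
  = −0.75 × (-0.313610) = 0.235208 substitutions/site.
Under a molecular clock d = 2μt, so t = d/(2μ) = 0.235208 / (2 × 8.1 × 10^-8) = 1.45 million years.

1.45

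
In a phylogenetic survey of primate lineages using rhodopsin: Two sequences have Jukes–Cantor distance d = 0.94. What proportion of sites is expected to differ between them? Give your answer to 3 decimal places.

p = (3/4)(1 − e^(−4d/3)) = 0.75 × (1 − e^(-1.253333)) = 0.75 × (1 − 0.285551) = 0.535837.

0.536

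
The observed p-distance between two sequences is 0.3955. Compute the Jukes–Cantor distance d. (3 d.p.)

0.562

d = −(3/4) ln(1 − 4p/3) = −0.75 ln(1 − 0.527333) = −0.75 ln(0.472667)
  = −0.75 × (-0.749364) = 0.562023 substitutions/site.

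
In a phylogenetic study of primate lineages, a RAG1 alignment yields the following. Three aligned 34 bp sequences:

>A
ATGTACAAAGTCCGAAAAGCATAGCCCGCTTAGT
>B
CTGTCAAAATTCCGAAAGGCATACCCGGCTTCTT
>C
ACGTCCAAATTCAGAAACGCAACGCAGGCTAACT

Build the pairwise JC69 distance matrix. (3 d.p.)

d(A,B) = 0.326, d(A,C) = 0.423, d(B,C) = 0.477

A–B: 9/34 sites differ → p ≈ 0.264706, d = −0.75 ln(1 − 0.352941) = 0.326488 ≈ 0.326.
A–C: 11/34 sites differ → p ≈ 0.323529, d = −0.75 ln(1 − 0.431372) = 0.423397 ≈ 0.423.
B–C: 12/34 sites differ → p ≈ 0.352941, d = −0.75 ln(1 − 0.470588) = 0.476991 ≈ 0.477.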